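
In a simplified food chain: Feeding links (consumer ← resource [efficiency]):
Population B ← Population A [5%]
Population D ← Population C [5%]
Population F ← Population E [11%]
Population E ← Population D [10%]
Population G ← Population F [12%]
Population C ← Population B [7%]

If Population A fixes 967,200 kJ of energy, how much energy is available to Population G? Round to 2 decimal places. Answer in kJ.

Population B: 967200 × 0.05 = 48360 kJ
Population C: 48360 × 0.07 = 3385.2 kJ
Population D: 3385.2 × 0.05 = 169.26 kJ
Population E: 169.26 × 0.1 = 16.926 kJ
Population F: 16.926 × 0.11 = 1.86186 kJ
Population G: 1.86186 × 0.12 = 0.2234232 kJ

0.22 kJ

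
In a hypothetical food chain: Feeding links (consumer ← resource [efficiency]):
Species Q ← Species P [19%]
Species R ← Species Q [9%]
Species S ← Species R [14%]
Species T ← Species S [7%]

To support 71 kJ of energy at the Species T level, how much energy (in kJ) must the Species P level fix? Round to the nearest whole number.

Cumulative transfer efficiency: 0.19 × 0.09 × 0.14 × 0.07 = 0.00016758
Species P energy = 71 / 0.00016758 = 423678 kJ

423678 kJ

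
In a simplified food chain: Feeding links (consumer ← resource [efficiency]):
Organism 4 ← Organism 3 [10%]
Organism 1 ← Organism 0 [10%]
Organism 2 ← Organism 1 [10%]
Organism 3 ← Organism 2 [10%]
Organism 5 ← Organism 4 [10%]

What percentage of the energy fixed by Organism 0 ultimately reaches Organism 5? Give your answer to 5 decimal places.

Product of link efficiencies: 0.1 × 0.1 × 0.1 × 0.1 × 0.1 = 0.00001
As a percentage: 0.00001 × 100 = 0.00100%

0.00100%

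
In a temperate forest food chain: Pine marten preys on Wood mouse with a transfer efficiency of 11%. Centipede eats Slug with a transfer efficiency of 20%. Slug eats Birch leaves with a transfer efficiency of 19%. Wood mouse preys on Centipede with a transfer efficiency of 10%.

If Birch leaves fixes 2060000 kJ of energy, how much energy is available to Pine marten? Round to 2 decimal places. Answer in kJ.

Slug: 2060000 × 0.19 = 391400 kJ
Centipede: 391400 × 0.2 = 78280 kJ
Wood mouse: 78280 × 0.1 = 7828 kJ
Pine marten: 7828 × 0.11 = 861.08 kJ

861.08 kJ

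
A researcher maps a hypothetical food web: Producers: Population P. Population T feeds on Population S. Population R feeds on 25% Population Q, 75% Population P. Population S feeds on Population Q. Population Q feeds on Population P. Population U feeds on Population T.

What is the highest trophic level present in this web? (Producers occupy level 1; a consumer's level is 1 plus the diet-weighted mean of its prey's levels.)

Population Q: 1 + 1 = 2
Population R: 1 + (0.25×2 + 0.75×1) = 2.25
Population S: 1 + 2 = 3
Population T: 1 + 3 = 4
Population U: 1 + 4 = 5

5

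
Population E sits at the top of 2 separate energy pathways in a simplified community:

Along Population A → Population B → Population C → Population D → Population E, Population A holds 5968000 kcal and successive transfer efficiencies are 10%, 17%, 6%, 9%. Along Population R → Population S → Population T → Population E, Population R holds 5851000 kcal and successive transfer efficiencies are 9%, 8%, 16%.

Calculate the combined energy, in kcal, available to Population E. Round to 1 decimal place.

Via Population A: 5968000 × 0.1 × 0.17 × 0.06 × 0.09 = 547.8624 kcal
Via Population R: 5851000 × 0.09 × 0.08 × 0.16 = 6740.352 kcal
Total at Population E: 547.8624 + 6740.352 = 7288.2144 kcal

7288.2 kcal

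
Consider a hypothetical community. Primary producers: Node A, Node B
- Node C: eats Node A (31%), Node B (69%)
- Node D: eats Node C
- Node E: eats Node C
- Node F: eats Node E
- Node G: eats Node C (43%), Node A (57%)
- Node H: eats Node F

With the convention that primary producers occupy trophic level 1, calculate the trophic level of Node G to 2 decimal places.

Node C: 1 + (0.31×1 + 0.69×1) = 2
Node D: 1 + 2 = 3
Node E: 1 + 2 = 3
Node F: 1 + 3 = 4
Node G: 1 + (0.43×2 + 0.57×1) = 2.43
Node H: 1 + 4 = 5

2.43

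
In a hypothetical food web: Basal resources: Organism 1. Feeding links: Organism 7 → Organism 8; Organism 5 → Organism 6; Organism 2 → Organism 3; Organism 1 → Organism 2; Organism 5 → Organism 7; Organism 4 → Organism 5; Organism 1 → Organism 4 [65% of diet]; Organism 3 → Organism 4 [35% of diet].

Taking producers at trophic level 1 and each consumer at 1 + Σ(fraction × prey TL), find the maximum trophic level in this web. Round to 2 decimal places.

5.70

Organism 2: 1 + 1 = 2
Organism 3: 1 + 2 = 3
Organism 4: 1 + (0.35×3 + 0.65×1) = 2.7
Organism 5: 1 + 2.7 = 3.7
Organism 6: 1 + 3.7 = 4.7
Organism 7: 1 + 3.7 = 4.7
Organism 8: 1 + 4.7 = 5.7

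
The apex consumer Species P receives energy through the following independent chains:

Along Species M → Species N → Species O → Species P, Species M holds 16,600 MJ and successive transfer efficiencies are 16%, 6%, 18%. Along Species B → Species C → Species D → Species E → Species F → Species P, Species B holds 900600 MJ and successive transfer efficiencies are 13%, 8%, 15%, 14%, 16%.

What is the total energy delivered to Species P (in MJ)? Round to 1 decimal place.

60.2 MJ

Via Species M: 16600 × 0.16 × 0.06 × 0.18 = 28.6848 MJ
Via Species B: 900600 × 0.13 × 0.08 × 0.15 × 0.14 × 0.16 = 31.4705664 MJ
Total at Species P: 28.6848 + 31.4705664 = 60.1553664 MJ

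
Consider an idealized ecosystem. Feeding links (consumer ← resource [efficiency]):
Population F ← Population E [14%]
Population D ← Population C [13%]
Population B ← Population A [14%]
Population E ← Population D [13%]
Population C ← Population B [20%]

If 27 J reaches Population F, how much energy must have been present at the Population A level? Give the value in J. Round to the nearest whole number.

407559 J

Cumulative transfer efficiency: 0.14 × 0.2 × 0.13 × 0.13 × 0.14 = 0.000066248
Population A energy = 27 / 0.000066248 = 407559 J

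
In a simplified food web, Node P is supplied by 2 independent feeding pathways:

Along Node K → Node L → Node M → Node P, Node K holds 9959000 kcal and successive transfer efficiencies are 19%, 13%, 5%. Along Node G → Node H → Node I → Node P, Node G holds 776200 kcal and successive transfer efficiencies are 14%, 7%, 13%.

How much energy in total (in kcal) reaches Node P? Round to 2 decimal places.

Via Node K: 9959000 × 0.19 × 0.13 × 0.05 = 12299.365 kcal
Via Node G: 776200 × 0.14 × 0.07 × 0.13 = 988.8788 kcal
Total at Node P: 12299.365 + 988.8788 = 13288.2438 kcal

13288.24 kcal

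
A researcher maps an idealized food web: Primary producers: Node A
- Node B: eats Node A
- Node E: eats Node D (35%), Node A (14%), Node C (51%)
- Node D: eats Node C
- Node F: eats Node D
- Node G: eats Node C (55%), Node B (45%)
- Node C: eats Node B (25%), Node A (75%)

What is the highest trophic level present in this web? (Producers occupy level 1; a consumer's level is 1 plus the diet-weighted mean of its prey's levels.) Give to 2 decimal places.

4.25

Node B: 1 + 1 = 2
Node C: 1 + (0.25×2 + 0.75×1) = 2.25
Node D: 1 + 2.25 = 3.25
Node E: 1 + (0.35×3.25 + 0.14×1 + 0.51×2.25) = 3.425
Node F: 1 + 3.25 = 4.25
Node G: 1 + (0.55×2.25 + 0.45×2) = 3.1375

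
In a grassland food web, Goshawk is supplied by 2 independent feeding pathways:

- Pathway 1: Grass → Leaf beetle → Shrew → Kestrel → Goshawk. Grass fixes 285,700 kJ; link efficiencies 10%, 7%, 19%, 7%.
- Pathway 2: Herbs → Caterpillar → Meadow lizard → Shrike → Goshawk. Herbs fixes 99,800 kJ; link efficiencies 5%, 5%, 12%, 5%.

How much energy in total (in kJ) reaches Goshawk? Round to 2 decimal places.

Pathway 1: 285700 × 0.1 × 0.07 × 0.19 × 0.07 = 26.59867 kJ
Pathway 2: 99800 × 0.05 × 0.05 × 0.12 × 0.05 = 1.497 kJ
Total at Goshawk: 26.59867 + 1.497 = 28.09567 kJ

28.10 kJ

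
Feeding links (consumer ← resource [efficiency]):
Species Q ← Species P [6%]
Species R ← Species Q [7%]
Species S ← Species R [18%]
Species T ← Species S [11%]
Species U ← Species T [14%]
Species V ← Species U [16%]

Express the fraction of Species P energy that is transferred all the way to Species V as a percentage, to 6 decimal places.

Product of link efficiencies: 0.06 × 0.07 × 0.18 × 0.11 × 0.14 × 0.16 = 0.000001862784
As a percentage: 0.000001862784 × 100 = 0.000186%

0.000186%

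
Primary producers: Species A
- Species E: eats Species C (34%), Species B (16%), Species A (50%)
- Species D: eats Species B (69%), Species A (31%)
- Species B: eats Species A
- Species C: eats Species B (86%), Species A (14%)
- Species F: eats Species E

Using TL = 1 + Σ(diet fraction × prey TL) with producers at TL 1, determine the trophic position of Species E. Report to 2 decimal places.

Species B: 1 + 1 = 2
Species C: 1 + (0.86×2 + 0.14×1) = 2.86
Species D: 1 + (0.69×2 + 0.31×1) = 2.69
Species E: 1 + (0.34×2.86 + 0.16×2 + 0.5×1) = 2.7924
Species F: 1 + 2.7924 = 3.7924

2.79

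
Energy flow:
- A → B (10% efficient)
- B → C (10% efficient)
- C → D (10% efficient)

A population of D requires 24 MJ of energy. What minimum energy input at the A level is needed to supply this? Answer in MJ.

Cumulative transfer efficiency: 0.1 × 0.1 × 0.1 = 0.001
A energy = 24 / 0.001 = 24000 MJ

24000 MJ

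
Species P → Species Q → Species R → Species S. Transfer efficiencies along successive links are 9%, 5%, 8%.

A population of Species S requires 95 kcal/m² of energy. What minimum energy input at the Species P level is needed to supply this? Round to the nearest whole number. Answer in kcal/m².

Cumulative transfer efficiency: 0.09 × 0.05 × 0.08 = 0.00036
Species P energy = 95 / 0.00036 = 263889 kcal/m²

263889 kcal/m²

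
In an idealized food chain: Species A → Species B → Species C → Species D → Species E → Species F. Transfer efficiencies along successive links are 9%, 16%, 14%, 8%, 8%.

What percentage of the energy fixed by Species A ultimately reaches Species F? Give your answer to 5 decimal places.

Product of link efficiencies: 0.09 × 0.16 × 0.14 × 0.08 × 0.08 = 0.0000129024
As a percentage: 0.0000129024 × 100 = 0.00129%

0.00129%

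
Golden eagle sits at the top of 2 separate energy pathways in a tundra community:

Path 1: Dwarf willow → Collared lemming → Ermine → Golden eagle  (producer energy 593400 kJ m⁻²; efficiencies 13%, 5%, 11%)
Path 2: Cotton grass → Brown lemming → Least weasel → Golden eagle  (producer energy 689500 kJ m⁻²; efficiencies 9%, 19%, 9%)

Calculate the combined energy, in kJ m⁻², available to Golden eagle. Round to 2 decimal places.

Path 1: 593400 × 0.13 × 0.05 × 0.11 = 424.281 kJ m⁻²
Path 2: 689500 × 0.09 × 0.19 × 0.09 = 1061.1405 kJ m⁻²
Total at Golden eagle: 424.281 + 1061.1405 = 1485.4215 kJ m⁻²

1485.42 kJ m⁻²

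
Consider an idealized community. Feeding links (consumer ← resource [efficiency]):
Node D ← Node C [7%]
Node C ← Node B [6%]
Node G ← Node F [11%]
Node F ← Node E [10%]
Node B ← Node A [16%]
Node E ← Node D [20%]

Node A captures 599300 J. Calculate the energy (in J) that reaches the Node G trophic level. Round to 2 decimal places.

0.89 J

Node B: 599300 × 0.16 = 95888 J
Node C: 95888 × 0.06 = 5753.28 J
Node D: 5753.28 × 0.07 = 402.7296 J
Node E: 402.7296 × 0.2 = 80.54592 J
Node F: 80.54592 × 0.1 = 8.054592 J
Node G: 8.054592 × 0.11 = 0.88600512 J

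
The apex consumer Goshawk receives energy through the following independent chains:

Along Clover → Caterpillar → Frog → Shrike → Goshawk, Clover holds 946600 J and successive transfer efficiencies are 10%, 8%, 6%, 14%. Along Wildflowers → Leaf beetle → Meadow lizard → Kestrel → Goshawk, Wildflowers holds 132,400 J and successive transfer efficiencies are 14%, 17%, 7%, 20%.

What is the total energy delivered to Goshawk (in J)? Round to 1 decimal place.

107.7 J

Via Clover: 946600 × 0.1 × 0.08 × 0.06 × 0.14 = 63.61152 J
Via Wildflowers: 132400 × 0.14 × 0.17 × 0.07 × 0.2 = 44.11568 J
Total at Goshawk: 63.61152 + 44.11568 = 107.7272 J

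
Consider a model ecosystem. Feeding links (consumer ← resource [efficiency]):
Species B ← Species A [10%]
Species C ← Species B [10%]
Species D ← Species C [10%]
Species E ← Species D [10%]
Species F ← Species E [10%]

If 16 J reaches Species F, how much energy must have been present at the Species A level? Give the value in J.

Cumulative transfer efficiency: 0.1 × 0.1 × 0.1 × 0.1 × 0.1 = 0.00001
Species A energy = 16 / 0.00001 = 1600000 J

1600000 J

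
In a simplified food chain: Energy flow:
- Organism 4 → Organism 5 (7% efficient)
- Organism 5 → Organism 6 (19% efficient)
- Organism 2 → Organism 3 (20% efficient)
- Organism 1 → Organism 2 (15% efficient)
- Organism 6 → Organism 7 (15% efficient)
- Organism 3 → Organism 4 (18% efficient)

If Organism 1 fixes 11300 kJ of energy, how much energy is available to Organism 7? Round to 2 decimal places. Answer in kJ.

Organism 2: 11300 × 0.15 = 1695 kJ
Organism 3: 1695 × 0.2 = 339 kJ
Organism 4: 339 × 0.18 = 61.02 kJ
Organism 5: 61.02 × 0.07 = 4.2714 kJ
Organism 6: 4.2714 × 0.19 = 0.811566 kJ
Organism 7: 0.811566 × 0.15 = 0.1217349 kJ

0.12 kJ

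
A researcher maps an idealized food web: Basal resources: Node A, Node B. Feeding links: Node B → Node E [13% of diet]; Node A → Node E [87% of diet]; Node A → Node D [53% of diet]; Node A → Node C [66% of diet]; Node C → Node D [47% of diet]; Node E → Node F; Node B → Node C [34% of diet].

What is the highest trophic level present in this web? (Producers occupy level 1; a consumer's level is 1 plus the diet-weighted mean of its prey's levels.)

Node C: 1 + (0.34×1 + 0.66×1) = 2
Node D: 1 + (0.53×1 + 0.47×2) = 2.47
Node E: 1 + (0.87×1 + 0.13×1) = 2
Node F: 1 + 2 = 3

3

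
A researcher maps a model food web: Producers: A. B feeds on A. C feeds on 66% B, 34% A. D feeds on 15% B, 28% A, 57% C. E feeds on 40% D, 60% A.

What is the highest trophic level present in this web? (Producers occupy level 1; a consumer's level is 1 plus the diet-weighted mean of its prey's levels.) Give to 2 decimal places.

3.10

B: 1 + 1 = 2
C: 1 + (0.66×2 + 0.34×1) = 2.66
D: 1 + (0.15×2 + 0.28×1 + 0.57×2.66) = 3.0962
E: 1 + (0.4×3.0962 + 0.6×1) = 2.83848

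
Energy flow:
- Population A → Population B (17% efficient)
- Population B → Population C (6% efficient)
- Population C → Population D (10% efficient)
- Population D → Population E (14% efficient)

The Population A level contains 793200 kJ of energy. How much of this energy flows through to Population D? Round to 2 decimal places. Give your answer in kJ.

Population B: 793200 × 0.17 = 134844 kJ
Population C: 134844 × 0.06 = 8090.64 kJ
Population D: 8090.64 × 0.1 = 809.064 kJ

809.06 kJ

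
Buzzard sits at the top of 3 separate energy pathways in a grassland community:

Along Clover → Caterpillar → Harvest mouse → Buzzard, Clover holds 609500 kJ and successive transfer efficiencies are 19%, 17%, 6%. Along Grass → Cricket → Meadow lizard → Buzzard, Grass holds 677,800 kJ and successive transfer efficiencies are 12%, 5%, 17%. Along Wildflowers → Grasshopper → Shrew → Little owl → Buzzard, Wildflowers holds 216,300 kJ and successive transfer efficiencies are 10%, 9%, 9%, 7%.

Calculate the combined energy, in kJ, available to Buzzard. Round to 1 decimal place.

Via Clover: 609500 × 0.19 × 0.17 × 0.06 = 1181.211 kJ
Via Grass: 677800 × 0.12 × 0.05 × 0.17 = 691.356 kJ
Via Wildflowers: 216300 × 0.1 × 0.09 × 0.09 × 0.07 = 12.26421 kJ
Total at Buzzard: 1181.211 + 691.356 + 12.26421 = 1884.83121 kJ

1884.8 kJ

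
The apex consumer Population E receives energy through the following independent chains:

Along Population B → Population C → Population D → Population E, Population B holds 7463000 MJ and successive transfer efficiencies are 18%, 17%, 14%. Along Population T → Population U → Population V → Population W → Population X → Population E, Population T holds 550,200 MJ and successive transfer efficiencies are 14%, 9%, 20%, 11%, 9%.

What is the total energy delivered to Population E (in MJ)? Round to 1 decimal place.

Via Population B: 7463000 × 0.18 × 0.17 × 0.14 = 31971.492 MJ
Via Population T: 550200 × 0.14 × 0.09 × 0.2 × 0.11 × 0.09 = 13.7263896 MJ
Total at Population E: 31971.492 + 13.7263896 = 31985.2183896 MJ

31985.2 MJ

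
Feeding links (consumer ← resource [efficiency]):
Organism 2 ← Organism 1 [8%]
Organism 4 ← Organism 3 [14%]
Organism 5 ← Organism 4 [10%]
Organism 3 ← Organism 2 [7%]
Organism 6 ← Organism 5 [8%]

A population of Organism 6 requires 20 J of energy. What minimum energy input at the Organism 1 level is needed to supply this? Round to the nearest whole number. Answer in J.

3188776 J

Cumulative transfer efficiency: 0.08 × 0.07 × 0.14 × 0.1 × 0.08 = 0.000006272
Organism 1 energy = 20 / 0.000006272 = 3188776 J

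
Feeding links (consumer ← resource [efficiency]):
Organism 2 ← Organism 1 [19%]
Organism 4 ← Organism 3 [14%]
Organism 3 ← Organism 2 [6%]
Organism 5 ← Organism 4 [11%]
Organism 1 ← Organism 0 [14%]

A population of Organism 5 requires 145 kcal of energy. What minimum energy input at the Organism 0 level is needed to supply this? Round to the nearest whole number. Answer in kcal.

5899489 kcal

Cumulative transfer efficiency: 0.14 × 0.19 × 0.06 × 0.14 × 0.11 = 0.0000245784
Organism 0 energy = 145 / 0.0000245784 = 5899489 kcal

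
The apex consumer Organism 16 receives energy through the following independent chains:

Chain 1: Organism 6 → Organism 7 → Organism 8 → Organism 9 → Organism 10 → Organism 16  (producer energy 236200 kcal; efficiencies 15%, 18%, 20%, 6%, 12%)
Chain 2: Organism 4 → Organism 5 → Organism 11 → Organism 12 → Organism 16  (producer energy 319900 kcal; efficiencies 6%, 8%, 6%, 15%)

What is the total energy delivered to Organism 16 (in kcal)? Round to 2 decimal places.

23.00 kcal

Chain 1: 236200 × 0.15 × 0.18 × 0.2 × 0.06 × 0.12 = 9.183456 kcal
Chain 2: 319900 × 0.06 × 0.08 × 0.06 × 0.15 = 13.81968 kcal
Total at Organism 16: 9.183456 + 13.81968 = 23.003136 kcal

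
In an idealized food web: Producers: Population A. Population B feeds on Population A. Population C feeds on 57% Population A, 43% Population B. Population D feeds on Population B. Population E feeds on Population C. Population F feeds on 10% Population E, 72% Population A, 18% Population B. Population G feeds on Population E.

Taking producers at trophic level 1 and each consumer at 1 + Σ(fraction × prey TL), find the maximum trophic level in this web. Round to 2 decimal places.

Population B: 1 + 1 = 2
Population C: 1 + (0.57×1 + 0.43×2) = 2.43
Population D: 1 + 2 = 3
Population E: 1 + 2.43 = 3.43
Population F: 1 + (0.1×3.43 + 0.72×1 + 0.18×2) = 2.423
Population G: 1 + 3.43 = 4.43

4.43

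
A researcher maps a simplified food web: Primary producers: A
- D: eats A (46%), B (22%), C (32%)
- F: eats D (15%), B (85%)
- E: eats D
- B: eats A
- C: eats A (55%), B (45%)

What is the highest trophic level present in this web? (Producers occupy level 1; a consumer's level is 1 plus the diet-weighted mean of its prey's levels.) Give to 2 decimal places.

3.68

B: 1 + 1 = 2
C: 1 + (0.55×1 + 0.45×2) = 2.45
D: 1 + (0.46×1 + 0.22×2 + 0.32×2.45) = 2.684
E: 1 + 2.684 = 3.684
F: 1 + (0.15×2.684 + 0.85×2) = 3.1026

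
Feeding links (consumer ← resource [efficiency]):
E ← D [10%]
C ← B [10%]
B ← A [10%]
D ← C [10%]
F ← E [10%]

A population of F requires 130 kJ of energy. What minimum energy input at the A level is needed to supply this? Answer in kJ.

Cumulative transfer efficiency: 0.1 × 0.1 × 0.1 × 0.1 × 0.1 = 0.00001
A energy = 130 / 0.00001 = 13000000 kJ

13000000 kJ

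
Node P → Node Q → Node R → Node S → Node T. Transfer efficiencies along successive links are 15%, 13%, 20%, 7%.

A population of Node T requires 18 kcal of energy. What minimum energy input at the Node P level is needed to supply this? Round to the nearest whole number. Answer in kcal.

65934 kcal

Cumulative transfer efficiency: 0.15 × 0.13 × 0.2 × 0.07 = 0.000273
Node P energy = 18 / 0.000273 = 65934 kcal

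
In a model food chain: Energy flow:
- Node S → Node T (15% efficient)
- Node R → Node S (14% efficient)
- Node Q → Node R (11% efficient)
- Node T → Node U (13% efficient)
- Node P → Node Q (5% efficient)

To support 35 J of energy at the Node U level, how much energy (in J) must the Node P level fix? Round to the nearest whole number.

2331002 J

Cumulative transfer efficiency: 0.05 × 0.11 × 0.14 × 0.15 × 0.13 = 0.000015015
Node P energy = 35 / 0.000015015 = 2331002 J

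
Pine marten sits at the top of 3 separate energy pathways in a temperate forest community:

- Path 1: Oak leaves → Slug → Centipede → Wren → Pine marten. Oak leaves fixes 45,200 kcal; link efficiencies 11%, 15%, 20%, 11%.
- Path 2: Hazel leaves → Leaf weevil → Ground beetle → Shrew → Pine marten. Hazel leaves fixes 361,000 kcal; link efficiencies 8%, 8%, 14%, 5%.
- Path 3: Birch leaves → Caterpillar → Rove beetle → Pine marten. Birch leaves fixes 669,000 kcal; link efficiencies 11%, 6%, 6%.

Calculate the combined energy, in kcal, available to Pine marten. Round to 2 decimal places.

297.50 kcal

Path 1: 45200 × 0.11 × 0.15 × 0.2 × 0.11 = 16.4076 kcal
Path 2: 361000 × 0.08 × 0.08 × 0.14 × 0.05 = 16.1728 kcal
Path 3: 669000 × 0.11 × 0.06 × 0.06 = 264.924 kcal
Total at Pine marten: 16.4076 + 16.1728 + 264.924 = 297.5044 kcal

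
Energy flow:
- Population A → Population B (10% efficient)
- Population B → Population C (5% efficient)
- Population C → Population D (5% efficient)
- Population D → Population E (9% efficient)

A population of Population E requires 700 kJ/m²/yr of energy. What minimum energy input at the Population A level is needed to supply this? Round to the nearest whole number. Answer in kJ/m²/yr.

31111111 kJ/m²/yr

Cumulative transfer efficiency: 0.1 × 0.05 × 0.05 × 0.09 = 0.0000225
Population A energy = 700 / 0.0000225 = 31111111 kJ/m²/yr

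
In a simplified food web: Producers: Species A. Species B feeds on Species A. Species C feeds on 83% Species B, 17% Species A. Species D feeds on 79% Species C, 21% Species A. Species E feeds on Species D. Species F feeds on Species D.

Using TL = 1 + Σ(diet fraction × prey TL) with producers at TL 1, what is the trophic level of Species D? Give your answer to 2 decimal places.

3.45

Species B: 1 + 1 = 2
Species C: 1 + (0.83×2 + 0.17×1) = 2.83
Species D: 1 + (0.79×2.83 + 0.21×1) = 3.4457
Species E: 1 + 3.4457 = 4.4457
Species F: 1 + 3.4457 = 4.4457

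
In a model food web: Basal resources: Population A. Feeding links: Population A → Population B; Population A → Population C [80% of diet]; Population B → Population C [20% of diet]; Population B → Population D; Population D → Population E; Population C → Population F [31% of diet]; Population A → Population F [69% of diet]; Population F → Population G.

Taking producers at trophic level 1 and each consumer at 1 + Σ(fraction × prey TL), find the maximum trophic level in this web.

Population B: 1 + 1 = 2
Population C: 1 + (0.8×1 + 0.2×2) = 2.2
Population D: 1 + 2 = 3
Population E: 1 + 3 = 4
Population F: 1 + (0.31×2.2 + 0.69×1) = 2.372
Population G: 1 + 2.372 = 3.372

4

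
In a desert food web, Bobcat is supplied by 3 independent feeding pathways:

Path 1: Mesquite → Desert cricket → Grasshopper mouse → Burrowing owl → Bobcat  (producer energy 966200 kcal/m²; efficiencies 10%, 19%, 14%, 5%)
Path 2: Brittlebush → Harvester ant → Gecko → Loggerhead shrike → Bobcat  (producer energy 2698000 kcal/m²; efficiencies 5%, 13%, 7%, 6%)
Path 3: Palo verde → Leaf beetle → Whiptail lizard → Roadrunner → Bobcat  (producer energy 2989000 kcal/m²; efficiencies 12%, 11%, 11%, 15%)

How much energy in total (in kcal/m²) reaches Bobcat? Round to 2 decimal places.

Path 1: 966200 × 0.1 × 0.19 × 0.14 × 0.05 = 128.5046 kcal/m²
Path 2: 2698000 × 0.05 × 0.13 × 0.07 × 0.06 = 73.6554 kcal/m²
Path 3: 2989000 × 0.12 × 0.11 × 0.11 × 0.15 = 651.0042 kcal/m²
Total at Bobcat: 128.5046 + 73.6554 + 651.0042 = 853.1642 kcal/m²

853.16 kcal/m²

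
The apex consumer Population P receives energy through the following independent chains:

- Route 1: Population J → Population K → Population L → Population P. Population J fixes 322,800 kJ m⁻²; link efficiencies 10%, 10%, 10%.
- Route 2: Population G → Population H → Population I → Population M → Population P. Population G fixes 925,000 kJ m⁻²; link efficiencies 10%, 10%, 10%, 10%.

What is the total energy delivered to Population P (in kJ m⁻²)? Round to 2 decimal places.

Route 1: 322800 × 0.1 × 0.1 × 0.1 = 322.8 kJ m⁻²
Route 2: 925000 × 0.1 × 0.1 × 0.1 × 0.1 = 92.5 kJ m⁻²
Total at Population P: 322.8 + 92.5 = 415.3 kJ m⁻²

415.30 kJ m⁻²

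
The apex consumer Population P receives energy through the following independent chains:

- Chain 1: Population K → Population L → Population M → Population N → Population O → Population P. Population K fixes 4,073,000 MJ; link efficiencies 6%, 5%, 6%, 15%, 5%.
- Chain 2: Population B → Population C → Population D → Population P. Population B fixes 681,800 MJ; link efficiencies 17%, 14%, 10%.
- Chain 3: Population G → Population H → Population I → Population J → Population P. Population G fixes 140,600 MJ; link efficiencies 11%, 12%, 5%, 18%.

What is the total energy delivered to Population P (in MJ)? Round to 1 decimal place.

Chain 1: 4073000 × 0.06 × 0.05 × 0.06 × 0.15 × 0.05 = 5.49855 MJ
Chain 2: 681800 × 0.17 × 0.14 × 0.1 = 1622.684 MJ
Chain 3: 140600 × 0.11 × 0.12 × 0.05 × 0.18 = 16.70328 MJ
Total at Population P: 5.49855 + 1622.684 + 16.70328 = 1644.88583 MJ

1644.9 MJ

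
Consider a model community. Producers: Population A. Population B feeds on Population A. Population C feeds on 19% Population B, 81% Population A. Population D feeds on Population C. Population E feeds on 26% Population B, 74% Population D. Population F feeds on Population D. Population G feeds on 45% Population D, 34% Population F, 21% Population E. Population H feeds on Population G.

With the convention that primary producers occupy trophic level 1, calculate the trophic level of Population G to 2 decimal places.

Population B: 1 + 1 = 2
Population C: 1 + (0.19×2 + 0.81×1) = 2.19
Population D: 1 + 2.19 = 3.19
Population E: 1 + (0.26×2 + 0.74×3.19) = 3.8806
Population F: 1 + 3.19 = 4.19
Population G: 1 + (0.45×3.19 + 0.34×4.19 + 0.21×3.8806) = 4.675026
Population H: 1 + 4.675026 = 5.675026

4.68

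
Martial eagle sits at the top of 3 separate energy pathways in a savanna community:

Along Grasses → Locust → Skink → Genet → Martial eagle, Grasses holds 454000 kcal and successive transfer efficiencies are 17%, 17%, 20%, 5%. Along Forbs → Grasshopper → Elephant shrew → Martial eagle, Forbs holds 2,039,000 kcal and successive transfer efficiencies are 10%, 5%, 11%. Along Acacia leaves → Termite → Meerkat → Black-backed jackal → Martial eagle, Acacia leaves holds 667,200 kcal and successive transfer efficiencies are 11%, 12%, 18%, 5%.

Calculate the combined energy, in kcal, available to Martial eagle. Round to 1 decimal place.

Via Grasses: 454000 × 0.17 × 0.17 × 0.2 × 0.05 = 131.206 kcal
Via Forbs: 2039000 × 0.1 × 0.05 × 0.11 = 1121.45 kcal
Via Acacia leaves: 667200 × 0.11 × 0.12 × 0.18 × 0.05 = 79.26336 kcal
Total at Martial eagle: 131.206 + 1121.45 + 79.26336 = 1331.91936 kcal

1331.9 kcal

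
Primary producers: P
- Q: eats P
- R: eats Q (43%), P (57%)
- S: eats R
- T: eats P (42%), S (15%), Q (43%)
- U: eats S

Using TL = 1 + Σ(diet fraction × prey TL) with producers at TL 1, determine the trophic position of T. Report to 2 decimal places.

2.79

Q: 1 + 1 = 2
R: 1 + (0.43×2 + 0.57×1) = 2.43
S: 1 + 2.43 = 3.43
T: 1 + (0.42×1 + 0.15×3.43 + 0.43×2) = 2.7945
U: 1 + 3.43 = 4.43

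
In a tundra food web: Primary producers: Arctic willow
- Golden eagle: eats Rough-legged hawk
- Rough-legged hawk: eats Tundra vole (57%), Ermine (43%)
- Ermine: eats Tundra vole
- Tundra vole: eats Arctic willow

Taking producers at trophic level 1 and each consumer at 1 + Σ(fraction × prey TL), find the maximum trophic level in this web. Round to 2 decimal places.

Tundra vole: 1 + 1 = 2
Ermine: 1 + 2 = 3
Rough-legged hawk: 1 + (0.57×2 + 0.43×3) = 3.43
Golden eagle: 1 + 3.43 = 4.43

4.43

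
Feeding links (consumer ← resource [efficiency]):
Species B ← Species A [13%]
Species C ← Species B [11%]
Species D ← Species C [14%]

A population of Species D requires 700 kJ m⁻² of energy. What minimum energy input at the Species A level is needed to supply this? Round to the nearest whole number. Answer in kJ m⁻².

349650 kJ m⁻²

Cumulative transfer efficiency: 0.13 × 0.11 × 0.14 = 0.002002
Species A energy = 700 / 0.002002 = 349650 kJ m⁻²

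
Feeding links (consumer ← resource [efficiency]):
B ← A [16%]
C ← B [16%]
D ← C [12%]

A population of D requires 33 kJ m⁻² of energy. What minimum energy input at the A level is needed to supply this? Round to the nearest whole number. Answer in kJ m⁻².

10742 kJ m⁻²

Cumulative transfer efficiency: 0.16 × 0.16 × 0.12 = 0.003072
A energy = 33 / 0.003072 = 10742 kJ m⁻²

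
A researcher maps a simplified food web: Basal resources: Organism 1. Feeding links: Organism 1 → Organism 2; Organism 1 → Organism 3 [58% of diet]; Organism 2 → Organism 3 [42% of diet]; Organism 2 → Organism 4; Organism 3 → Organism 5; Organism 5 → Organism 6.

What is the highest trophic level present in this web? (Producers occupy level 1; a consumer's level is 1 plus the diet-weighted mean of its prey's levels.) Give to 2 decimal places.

4.42

Organism 2: 1 + 1 = 2
Organism 3: 1 + (0.58×1 + 0.42×2) = 2.42
Organism 4: 1 + 2 = 3
Organism 5: 1 + 2.42 = 3.42
Organism 6: 1 + 3.42 = 4.42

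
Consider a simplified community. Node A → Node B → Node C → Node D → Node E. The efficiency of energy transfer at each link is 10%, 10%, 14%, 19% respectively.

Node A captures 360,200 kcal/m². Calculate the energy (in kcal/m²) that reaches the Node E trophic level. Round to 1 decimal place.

Node B: 360200 × 0.1 = 36020 kcal/m²
Node C: 36020 × 0.1 = 3602 kcal/m²
Node D: 3602 × 0.14 = 504.28 kcal/m²
Node E: 504.28 × 0.19 = 95.8132 kcal/m²

95.8 kcal/m²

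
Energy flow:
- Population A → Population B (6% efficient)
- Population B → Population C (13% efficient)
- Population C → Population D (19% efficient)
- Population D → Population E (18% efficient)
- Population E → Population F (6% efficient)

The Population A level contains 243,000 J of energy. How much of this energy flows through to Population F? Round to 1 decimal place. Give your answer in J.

3.9 J

Population B: 243000 × 0.06 = 14580 J
Population C: 14580 × 0.13 = 1895.4 J
Population D: 1895.4 × 0.19 = 360.126 J
Population E: 360.126 × 0.18 = 64.82268 J
Population F: 64.82268 × 0.06 = 3.8893608 J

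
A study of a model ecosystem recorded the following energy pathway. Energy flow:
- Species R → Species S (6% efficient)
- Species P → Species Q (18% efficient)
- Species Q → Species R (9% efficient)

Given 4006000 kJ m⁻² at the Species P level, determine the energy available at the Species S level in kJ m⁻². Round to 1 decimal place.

Species Q: 4006000 × 0.18 = 721080 kJ m⁻²
Species R: 721080 × 0.09 = 64897.2 kJ m⁻²
Species S: 64897.2 × 0.06 = 3893.832 kJ m⁻²

3893.8 kJ m⁻²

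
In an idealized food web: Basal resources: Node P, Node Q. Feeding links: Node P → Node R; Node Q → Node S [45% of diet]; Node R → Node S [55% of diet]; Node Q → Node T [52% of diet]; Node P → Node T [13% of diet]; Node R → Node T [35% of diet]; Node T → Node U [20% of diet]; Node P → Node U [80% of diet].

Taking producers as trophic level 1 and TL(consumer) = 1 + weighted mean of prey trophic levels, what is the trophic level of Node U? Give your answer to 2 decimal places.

Node R: 1 + 1 = 2
Node S: 1 + (0.45×1 + 0.55×2) = 2.55
Node T: 1 + (0.52×1 + 0.13×1 + 0.35×2) = 2.35
Node U: 1 + (0.2×2.35 + 0.8×1) = 2.27

2.27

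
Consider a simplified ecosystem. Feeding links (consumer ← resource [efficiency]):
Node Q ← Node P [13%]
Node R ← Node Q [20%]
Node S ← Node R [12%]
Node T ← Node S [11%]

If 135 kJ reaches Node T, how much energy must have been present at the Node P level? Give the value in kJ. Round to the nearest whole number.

Cumulative transfer efficiency: 0.13 × 0.2 × 0.12 × 0.11 = 0.0003432
Node P energy = 135 / 0.0003432 = 393357 kJ

393357 kJ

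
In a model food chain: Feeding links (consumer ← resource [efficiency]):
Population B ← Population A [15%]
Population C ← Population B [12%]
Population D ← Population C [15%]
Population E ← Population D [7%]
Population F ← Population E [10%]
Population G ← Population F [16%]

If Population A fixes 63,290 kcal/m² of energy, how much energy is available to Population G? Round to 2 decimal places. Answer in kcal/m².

Population B: 63290 × 0.15 = 9493.5 kcal/m²
Population C: 9493.5 × 0.12 = 1139.22 kcal/m²
Population D: 1139.22 × 0.15 = 170.883 kcal/m²
Population E: 170.883 × 0.07 = 11.96181 kcal/m²
Population F: 11.96181 × 0.1 = 1.196181 kcal/m²
Population G: 1.196181 × 0.16 = 0.19138896 kcal/m²

0.19 kcal/m²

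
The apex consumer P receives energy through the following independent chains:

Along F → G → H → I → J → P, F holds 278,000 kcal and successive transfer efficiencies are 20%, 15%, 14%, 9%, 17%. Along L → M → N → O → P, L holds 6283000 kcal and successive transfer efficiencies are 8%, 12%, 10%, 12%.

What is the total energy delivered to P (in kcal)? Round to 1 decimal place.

Via F: 278000 × 0.2 × 0.15 × 0.14 × 0.09 × 0.17 = 17.86428 kcal
Via L: 6283000 × 0.08 × 0.12 × 0.1 × 0.12 = 723.8016 kcal
Total at P: 17.86428 + 723.8016 = 741.66588 kcal

741.7 kcal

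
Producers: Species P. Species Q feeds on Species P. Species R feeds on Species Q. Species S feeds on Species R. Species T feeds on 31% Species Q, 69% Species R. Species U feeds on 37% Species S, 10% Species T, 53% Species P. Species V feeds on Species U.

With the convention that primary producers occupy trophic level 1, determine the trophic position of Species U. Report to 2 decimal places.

Species Q: 1 + 1 = 2
Species R: 1 + 2 = 3
Species S: 1 + 3 = 4
Species T: 1 + (0.31×2 + 0.69×3) = 3.69
Species U: 1 + (0.37×4 + 0.1×3.69 + 0.53×1) = 3.379
Species V: 1 + 3.379 = 4.379

3.38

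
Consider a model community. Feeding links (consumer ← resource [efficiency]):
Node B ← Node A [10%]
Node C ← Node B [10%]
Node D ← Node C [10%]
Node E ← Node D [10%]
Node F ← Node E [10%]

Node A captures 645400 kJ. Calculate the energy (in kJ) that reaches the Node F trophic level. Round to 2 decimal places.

6.45 kJ

Node B: 645400 × 0.1 = 64540 kJ
Node C: 64540 × 0.1 = 6454 kJ
Node D: 6454 × 0.1 = 645.4 kJ
Node E: 645.4 × 0.1 = 64.54 kJ
Node F: 64.54 × 0.1 = 6.454 kJ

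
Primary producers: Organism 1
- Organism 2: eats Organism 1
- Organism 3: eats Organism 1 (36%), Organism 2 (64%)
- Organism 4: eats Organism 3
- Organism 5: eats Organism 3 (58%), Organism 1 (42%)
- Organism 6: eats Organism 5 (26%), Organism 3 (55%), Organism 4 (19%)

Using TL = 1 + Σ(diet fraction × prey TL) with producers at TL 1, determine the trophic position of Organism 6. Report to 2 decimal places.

Organism 2: 1 + 1 = 2
Organism 3: 1 + (0.36×1 + 0.64×2) = 2.64
Organism 4: 1 + 2.64 = 3.64
Organism 5: 1 + (0.58×2.64 + 0.42×1) = 2.9512
Organism 6: 1 + (0.26×2.9512 + 0.55×2.64 + 0.19×3.64) = 3.910912

3.91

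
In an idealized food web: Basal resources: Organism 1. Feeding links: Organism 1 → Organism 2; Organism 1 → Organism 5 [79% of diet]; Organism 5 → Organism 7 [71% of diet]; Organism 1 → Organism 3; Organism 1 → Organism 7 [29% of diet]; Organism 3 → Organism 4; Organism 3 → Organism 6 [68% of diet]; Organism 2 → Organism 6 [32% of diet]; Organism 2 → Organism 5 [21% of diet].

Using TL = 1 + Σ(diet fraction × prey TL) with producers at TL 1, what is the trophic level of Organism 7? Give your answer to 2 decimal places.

Organism 2: 1 + 1 = 2
Organism 3: 1 + 1 = 2
Organism 4: 1 + 2 = 3
Organism 5: 1 + (0.21×2 + 0.79×1) = 2.21
Organism 6: 1 + (0.32×2 + 0.68×2) = 3
Organism 7: 1 + (0.71×2.21 + 0.29×1) = 2.8591

2.86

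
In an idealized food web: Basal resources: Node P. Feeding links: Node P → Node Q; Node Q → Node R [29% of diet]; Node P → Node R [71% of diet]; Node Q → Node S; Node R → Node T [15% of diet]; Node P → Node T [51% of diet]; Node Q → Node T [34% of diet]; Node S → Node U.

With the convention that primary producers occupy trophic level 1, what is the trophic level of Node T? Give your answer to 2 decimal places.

Node Q: 1 + 1 = 2
Node R: 1 + (0.29×2 + 0.71×1) = 2.29
Node S: 1 + 2 = 3
Node T: 1 + (0.15×2.29 + 0.51×1 + 0.34×2) = 2.5335
Node U: 1 + 3 = 4

2.53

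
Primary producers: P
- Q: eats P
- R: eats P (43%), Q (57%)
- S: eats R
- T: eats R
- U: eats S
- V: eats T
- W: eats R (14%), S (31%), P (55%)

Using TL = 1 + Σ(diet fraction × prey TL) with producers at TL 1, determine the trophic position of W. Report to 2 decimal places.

3.02

Q: 1 + 1 = 2
R: 1 + (0.43×1 + 0.57×2) = 2.57
S: 1 + 2.57 = 3.57
T: 1 + 2.57 = 3.57
U: 1 + 3.57 = 4.57
V: 1 + 3.57 = 4.57
W: 1 + (0.14×2.57 + 0.31×3.57 + 0.55×1) = 3.0165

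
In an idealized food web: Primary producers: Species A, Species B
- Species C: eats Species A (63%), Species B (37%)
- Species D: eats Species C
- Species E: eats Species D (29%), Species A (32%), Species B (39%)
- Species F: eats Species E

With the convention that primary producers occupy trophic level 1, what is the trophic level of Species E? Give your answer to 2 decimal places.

2.58

Species C: 1 + (0.63×1 + 0.37×1) = 2
Species D: 1 + 2 = 3
Species E: 1 + (0.29×3 + 0.32×1 + 0.39×1) = 2.58
Species F: 1 + 2.58 = 3.58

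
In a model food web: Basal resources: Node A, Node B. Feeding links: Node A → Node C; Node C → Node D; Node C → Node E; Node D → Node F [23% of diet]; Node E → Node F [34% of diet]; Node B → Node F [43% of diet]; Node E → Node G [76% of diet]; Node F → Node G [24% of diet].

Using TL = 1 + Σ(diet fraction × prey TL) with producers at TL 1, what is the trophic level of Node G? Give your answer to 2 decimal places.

Node C: 1 + 1 = 2
Node D: 1 + 2 = 3
Node E: 1 + 2 = 3
Node F: 1 + (0.23×3 + 0.34×3 + 0.43×1) = 3.14
Node G: 1 + (0.76×3 + 0.24×3.14) = 4.0336

4.03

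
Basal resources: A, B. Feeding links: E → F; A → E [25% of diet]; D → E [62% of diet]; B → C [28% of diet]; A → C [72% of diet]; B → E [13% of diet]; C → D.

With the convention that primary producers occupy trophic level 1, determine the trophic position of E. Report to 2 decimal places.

C: 1 + (0.72×1 + 0.28×1) = 2
D: 1 + 2 = 3
E: 1 + (0.25×1 + 0.62×3 + 0.13×1) = 3.24
F: 1 + 3.24 = 4.24

3.24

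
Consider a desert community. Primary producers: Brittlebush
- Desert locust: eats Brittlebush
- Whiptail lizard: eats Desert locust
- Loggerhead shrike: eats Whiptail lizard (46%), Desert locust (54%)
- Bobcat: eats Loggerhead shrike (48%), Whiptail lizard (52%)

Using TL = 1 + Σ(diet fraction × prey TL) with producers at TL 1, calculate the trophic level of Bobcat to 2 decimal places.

4.22

Desert locust: 1 + 1 = 2
Whiptail lizard: 1 + 2 = 3
Loggerhead shrike: 1 + (0.46×3 + 0.54×2) = 3.46
Bobcat: 1 + (0.48×3.46 + 0.52×3) = 4.2208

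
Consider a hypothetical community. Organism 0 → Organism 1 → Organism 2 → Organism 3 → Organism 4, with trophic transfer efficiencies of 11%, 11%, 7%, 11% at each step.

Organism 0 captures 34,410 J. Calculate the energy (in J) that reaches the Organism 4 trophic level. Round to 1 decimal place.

3.2 J

Organism 1: 34410 × 0.11 = 3785.1 J
Organism 2: 3785.1 × 0.11 = 416.361 J
Organism 3: 416.361 × 0.07 = 29.14527 J
Organism 4: 29.14527 × 0.11 = 3.2059797 J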